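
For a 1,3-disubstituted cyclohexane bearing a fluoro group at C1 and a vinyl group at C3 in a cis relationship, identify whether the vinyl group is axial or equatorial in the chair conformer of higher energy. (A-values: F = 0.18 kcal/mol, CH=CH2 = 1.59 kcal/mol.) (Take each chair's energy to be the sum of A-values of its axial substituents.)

axial

C1 and C3 have the same parity, so for the cis isomer the two substituents are e,e in one chair and a,a in the other.
Chair I (fluoro axial, vinyl axial): E = 1.77 kcal/mol.
Chair II (fluoro equatorial, vinyl equatorial): E = 0.00 kcal/mol.
Chair I is the less stable (higher-energy) conformer, and in that chair the vinyl group is axial.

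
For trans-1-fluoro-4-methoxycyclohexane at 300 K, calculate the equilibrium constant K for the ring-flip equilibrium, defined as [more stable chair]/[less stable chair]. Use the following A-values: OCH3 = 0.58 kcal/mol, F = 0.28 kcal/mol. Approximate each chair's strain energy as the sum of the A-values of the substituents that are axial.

K ≈ 4.23

C1 and C4 have opposite parity, so for the trans isomer the two substituents are e,e in one chair and a,a in the other.
Chair I (methoxy axial, fluoro axial): E = 0.86 kcal/mol; chair II (methoxy equatorial, fluoro equatorial): E = 0.00 kcal/mol.
ΔG = 0.86 kcal/mol between the two chairs.
K = exp(ΔG/RT) with R = 1.987×10⁻³ kcal mol⁻¹ K⁻¹ and T = 300 K gives K ≈ 4.23.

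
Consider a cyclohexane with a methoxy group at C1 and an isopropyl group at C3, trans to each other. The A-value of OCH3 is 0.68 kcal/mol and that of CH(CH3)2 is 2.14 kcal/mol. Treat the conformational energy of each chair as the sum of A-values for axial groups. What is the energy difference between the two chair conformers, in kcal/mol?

C1 and C3 have the same parity, so for the trans isomer the two substituents are one axial and one equatorial in each chair.
Chair I (methoxy axial, isopropyl equatorial): E = 0.68 kcal/mol.
Chair II (methoxy equatorial, isopropyl axial): E = 2.14 kcal/mol.
ΔE = 2.14 − 0.68 = 1.46 kcal/mol; chair I is more stable.

1.46 kcal/mol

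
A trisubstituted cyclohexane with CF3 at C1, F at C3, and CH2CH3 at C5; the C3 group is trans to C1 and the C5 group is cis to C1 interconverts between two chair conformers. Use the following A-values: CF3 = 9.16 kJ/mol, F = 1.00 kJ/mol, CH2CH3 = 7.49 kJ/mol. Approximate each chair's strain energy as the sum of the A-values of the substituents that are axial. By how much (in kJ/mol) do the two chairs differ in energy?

Chair I (trifluoromethyl axial, fluoro equatorial, ethyl axial): E = 16.65 kJ/mol.
Chair II (trifluoromethyl equatorial, fluoro axial, ethyl equatorial): E = 1.00 kJ/mol.
ΔE = 16.65 − 1.00 = 15.65 kJ/mol; chair II is more stable.

15.65 kJ/mol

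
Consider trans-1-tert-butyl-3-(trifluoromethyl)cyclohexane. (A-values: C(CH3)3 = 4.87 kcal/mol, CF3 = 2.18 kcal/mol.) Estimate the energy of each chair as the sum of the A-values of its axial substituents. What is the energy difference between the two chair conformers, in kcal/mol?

C1 and C3 have the same parity, so for the trans isomer the two substituents are one axial and one equatorial in each chair.
Chair I (tert-butyl axial, trifluoromethyl equatorial): E = 4.87 kcal/mol.
Chair II (tert-butyl equatorial, trifluoromethyl axial): E = 2.18 kcal/mol.
ΔE = 4.87 − 2.18 = 2.69 kcal/mol; chair II is more stable.

2.69 kcal/mol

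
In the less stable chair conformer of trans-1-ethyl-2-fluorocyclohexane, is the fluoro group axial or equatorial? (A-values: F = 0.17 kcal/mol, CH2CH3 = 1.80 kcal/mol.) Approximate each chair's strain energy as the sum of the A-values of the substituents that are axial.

axial

C1 and C2 have opposite parity, so for the trans isomer the two substituents are e,e in one chair and a,a in the other.
Chair I (fluoro axial, ethyl axial): E = 1.97 kcal/mol.
Chair II (fluoro equatorial, ethyl equatorial): E = 0.00 kcal/mol.
Chair I is the less stable (higher-energy) conformer, and in that chair the fluoro group is axial.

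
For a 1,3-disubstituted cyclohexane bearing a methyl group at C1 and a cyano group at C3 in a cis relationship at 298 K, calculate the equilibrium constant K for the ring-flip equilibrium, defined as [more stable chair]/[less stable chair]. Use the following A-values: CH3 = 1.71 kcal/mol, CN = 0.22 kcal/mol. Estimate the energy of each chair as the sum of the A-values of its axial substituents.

C1 and C3 have the same parity, so for the cis isomer the two substituents are e,e in one chair and a,a in the other.
Chair I (methyl axial, cyano axial): E = 1.93 kcal/mol; chair II (methyl equatorial, cyano equatorial): E = 0.00 kcal/mol.
ΔG = 1.93 kcal/mol between the two chairs.
K = exp(ΔG/RT) with R = 1.987×10⁻³ kcal mol⁻¹ K⁻¹ and T = 298 K gives K ≈ 26.

K ≈ 26.0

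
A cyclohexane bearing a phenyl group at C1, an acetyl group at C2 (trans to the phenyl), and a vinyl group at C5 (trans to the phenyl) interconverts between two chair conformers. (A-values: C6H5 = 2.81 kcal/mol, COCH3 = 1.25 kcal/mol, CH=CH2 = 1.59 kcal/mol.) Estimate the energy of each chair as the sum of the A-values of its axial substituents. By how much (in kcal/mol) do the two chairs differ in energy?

2.47 kcal/mol

Chair I (phenyl axial, acetyl axial, vinyl equatorial): E = 4.06 kcal/mol.
Chair II (phenyl equatorial, acetyl equatorial, vinyl axial): E = 1.59 kcal/mol.
ΔE = 4.06 − 1.59 = 2.47 kcal/mol; chair II is more stable.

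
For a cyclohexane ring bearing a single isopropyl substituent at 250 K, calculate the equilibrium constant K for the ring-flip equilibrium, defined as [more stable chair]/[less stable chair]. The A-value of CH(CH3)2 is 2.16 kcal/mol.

One chair has the isopropyl group axial (E = 2.16 kcal/mol) and the other has it equatorial (E = 0).
ΔG = 2.16 kcal/mol between the two chairs.
K = exp(ΔG/RT) with R = 1.987×10⁻³ kcal mol⁻¹ K⁻¹ and T = 250 K gives K ≈ 77.3.

K ≈ 77.3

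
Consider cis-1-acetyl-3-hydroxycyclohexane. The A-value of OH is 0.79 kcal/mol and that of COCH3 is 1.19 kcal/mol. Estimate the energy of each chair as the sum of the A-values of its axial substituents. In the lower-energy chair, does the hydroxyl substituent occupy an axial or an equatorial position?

equatorial

C1 and C3 have the same parity, so for the cis isomer the two substituents are e,e in one chair and a,a in the other.
Chair I (hydroxyl axial, acetyl axial): E = 1.98 kcal/mol.
Chair II (hydroxyl equatorial, acetyl equatorial): E = 0.00 kcal/mol.
Chair II is the more stable (lower-energy) conformer, and in that chair the hydroxyl group is equatorial.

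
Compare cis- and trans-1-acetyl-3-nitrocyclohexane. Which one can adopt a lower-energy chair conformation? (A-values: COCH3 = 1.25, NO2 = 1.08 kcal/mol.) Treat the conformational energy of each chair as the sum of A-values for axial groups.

cis

At 1,3 positions (parity same): cis → (e,e or a,a); trans → (a,e or e,a).
Best chair for cis: E = 0.00 kcal/mol; best chair for trans: E = 1.08 kcal/mol.
The cis isomer is lower by 1.08 kcal/mol.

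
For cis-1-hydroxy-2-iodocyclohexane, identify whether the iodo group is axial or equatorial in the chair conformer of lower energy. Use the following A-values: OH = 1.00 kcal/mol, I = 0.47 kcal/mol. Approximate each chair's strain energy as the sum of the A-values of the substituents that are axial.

C1 and C2 have opposite parity, so for the cis isomer the two substituents are one axial and one equatorial in each chair.
Chair I (hydroxyl axial, iodo equatorial): E = 1.00 kcal/mol.
Chair II (hydroxyl equatorial, iodo axial): E = 0.47 kcal/mol.
Chair II is the more stable (lower-energy) conformer, and in that chair the iodo group is axial.

axial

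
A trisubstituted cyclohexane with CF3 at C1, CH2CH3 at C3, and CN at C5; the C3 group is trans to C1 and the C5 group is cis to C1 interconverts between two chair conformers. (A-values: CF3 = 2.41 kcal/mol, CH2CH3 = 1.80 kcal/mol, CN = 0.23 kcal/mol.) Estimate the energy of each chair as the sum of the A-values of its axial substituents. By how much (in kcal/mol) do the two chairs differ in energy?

Chair I (trifluoromethyl axial, ethyl equatorial, cyano axial): E = 2.64 kcal/mol.
Chair II (trifluoromethyl equatorial, ethyl axial, cyano equatorial): E = 1.80 kcal/mol.
ΔE = 2.64 − 1.80 = 0.84 kcal/mol; chair II is more stable.

0.84 kcal/mol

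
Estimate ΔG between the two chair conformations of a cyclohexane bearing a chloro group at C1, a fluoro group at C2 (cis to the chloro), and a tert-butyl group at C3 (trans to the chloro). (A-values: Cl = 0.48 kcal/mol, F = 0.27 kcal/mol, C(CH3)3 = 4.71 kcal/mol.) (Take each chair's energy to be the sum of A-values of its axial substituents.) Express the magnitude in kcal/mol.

Chair I (chloro axial, fluoro equatorial, tert-butyl equatorial): E = 0.48 kcal/mol.
Chair II (chloro equatorial, fluoro axial, tert-butyl axial): E = 4.98 kcal/mol.
ΔE = 4.98 − 0.48 = 4.50 kcal/mol; chair I is more stable.

4.50 kcal/mol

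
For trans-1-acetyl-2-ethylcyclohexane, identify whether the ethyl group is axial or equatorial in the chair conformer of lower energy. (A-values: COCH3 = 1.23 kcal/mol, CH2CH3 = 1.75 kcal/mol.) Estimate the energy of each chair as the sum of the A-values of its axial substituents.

equatorial

C1 and C2 have opposite parity, so for the trans isomer the two substituents are e,e in one chair and a,a in the other.
Chair I (acetyl axial, ethyl axial): E = 2.98 kcal/mol.
Chair II (acetyl equatorial, ethyl equatorial): E = 0.00 kcal/mol.
Chair II is the more stable (lower-energy) conformer, and in that chair the ethyl group is equatorial.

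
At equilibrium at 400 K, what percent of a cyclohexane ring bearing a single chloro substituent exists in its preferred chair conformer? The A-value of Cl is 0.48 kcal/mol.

64.7%

One chair has the chloro group axial (E = 0.48 kcal/mol) and the other has it equatorial (E = 0).
ΔG = 0.48 kcal/mol between the two chairs.
K = exp(ΔG/RT) with R = 1.987×10⁻³ kcal mol⁻¹ K⁻¹ and T = 400 K gives K ≈ 1.83.
Fraction in the lower-energy chair = K/(K+1) = 64.7%.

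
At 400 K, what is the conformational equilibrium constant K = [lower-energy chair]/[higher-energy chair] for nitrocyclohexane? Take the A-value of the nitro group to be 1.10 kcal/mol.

K ≈ 3.99

One chair has the nitro group axial (E = 1.10 kcal/mol) and the other has it equatorial (E = 0).
ΔG = 1.10 kcal/mol between the two chairs.
K = exp(ΔG/RT) with R = 1.987×10⁻³ kcal mol⁻¹ K⁻¹ and T = 400 K gives K ≈ 3.99.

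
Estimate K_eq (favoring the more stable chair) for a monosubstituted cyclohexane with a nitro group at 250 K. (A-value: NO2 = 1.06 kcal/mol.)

K ≈ 8.45

One chair has the nitro group axial (E = 1.06 kcal/mol) and the other has it equatorial (E = 0).
ΔG = 1.06 kcal/mol between the two chairs.
K = exp(ΔG/RT) with R = 1.987×10⁻³ kcal mol⁻¹ K⁻¹ and T = 250 K gives K ≈ 8.45.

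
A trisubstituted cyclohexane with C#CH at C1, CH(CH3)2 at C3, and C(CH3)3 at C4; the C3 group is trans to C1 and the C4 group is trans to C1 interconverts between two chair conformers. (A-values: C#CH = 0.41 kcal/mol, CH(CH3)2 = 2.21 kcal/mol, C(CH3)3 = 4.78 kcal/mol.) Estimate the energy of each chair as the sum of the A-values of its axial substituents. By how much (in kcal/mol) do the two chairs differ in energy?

Chair I (ethynyl axial, isopropyl equatorial, tert-butyl axial): E = 5.19 kcal/mol.
Chair II (ethynyl equatorial, isopropyl axial, tert-butyl equatorial): E = 2.21 kcal/mol.
ΔE = 5.19 − 2.21 = 2.98 kcal/mol; chair II is more stable.

2.98 kcal/mol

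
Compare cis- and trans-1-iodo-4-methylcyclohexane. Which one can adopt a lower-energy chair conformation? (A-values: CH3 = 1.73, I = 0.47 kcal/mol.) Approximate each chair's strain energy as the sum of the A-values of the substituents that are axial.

trans

At 1,4 positions (parity opposite): cis → (a,e or e,a); trans → (e,e or a,a).
Best chair for cis: E = 0.47 kcal/mol; best chair for trans: E = 0.00 kcal/mol.
The trans isomer is lower by 0.47 kcal/mol.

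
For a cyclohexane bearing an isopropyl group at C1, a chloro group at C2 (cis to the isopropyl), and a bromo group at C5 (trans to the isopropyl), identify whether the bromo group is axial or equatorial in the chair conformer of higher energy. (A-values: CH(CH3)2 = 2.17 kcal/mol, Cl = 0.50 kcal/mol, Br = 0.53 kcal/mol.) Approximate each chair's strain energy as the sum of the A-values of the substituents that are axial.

equatorial

Chair I (isopropyl axial, chloro equatorial, bromo equatorial): E = 2.17 kcal/mol.
Chair II (isopropyl equatorial, chloro axial, bromo axial): E = 1.03 kcal/mol.
Chair I is the less stable (higher-energy) conformer, and in that chair the bromo group is equatorial.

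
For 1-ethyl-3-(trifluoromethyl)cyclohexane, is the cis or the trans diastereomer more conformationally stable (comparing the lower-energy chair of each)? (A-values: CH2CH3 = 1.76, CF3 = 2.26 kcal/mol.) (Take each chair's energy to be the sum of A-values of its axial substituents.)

At 1,3 positions (parity same): cis → (e,e or a,a); trans → (a,e or e,a).
Best chair for cis: E = 0.00 kcal/mol; best chair for trans: E = 1.76 kcal/mol.
The cis isomer is lower by 1.76 kcal/mol.

cis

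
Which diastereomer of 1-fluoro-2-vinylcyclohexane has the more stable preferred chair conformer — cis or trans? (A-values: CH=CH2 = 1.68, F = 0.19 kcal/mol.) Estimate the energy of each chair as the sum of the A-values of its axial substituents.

At 1,2 positions (parity opposite): cis → (a,e or e,a); trans → (e,e or a,a).
Best chair for cis: E = 0.19 kcal/mol; best chair for trans: E = 0.00 kcal/mol.
The trans isomer is lower by 0.19 kcal/mol.

trans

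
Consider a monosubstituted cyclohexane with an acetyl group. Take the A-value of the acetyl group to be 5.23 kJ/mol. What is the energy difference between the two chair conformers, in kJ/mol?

A monosubstituted cyclohexane has one chair with the acetyl group axial (E = A = 5.23 kJ/mol) and one with it equatorial (E = 0).
ΔE = 5.23 − 0 = 5.23 kJ/mol.

5.23 kJ/mol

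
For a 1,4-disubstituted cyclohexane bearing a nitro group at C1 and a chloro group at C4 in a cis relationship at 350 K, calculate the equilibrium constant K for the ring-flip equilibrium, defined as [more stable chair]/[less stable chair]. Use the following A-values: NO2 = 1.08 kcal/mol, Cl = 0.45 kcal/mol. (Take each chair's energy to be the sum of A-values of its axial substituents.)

C1 and C4 have opposite parity, so for the cis isomer the two substituents are one axial and one equatorial in each chair.
Chair I (nitro axial, chloro equatorial): E = 1.08 kcal/mol; chair II (nitro equatorial, chloro axial): E = 0.45 kcal/mol.
ΔG = 0.63 kcal/mol between the two chairs.
K = exp(ΔG/RT) with R = 1.987×10⁻³ kcal mol⁻¹ K⁻¹ and T = 350 K gives K ≈ 2.47.

K ≈ 2.47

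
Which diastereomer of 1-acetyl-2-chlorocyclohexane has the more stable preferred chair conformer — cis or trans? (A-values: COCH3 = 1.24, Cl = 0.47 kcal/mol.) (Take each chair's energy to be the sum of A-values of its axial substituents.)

trans

At 1,2 positions (parity opposite): cis → (a,e or e,a); trans → (e,e or a,a).
Best chair for cis: E = 0.47 kcal/mol; best chair for trans: E = 0.00 kcal/mol.
The trans isomer is lower by 0.47 kcal/mol.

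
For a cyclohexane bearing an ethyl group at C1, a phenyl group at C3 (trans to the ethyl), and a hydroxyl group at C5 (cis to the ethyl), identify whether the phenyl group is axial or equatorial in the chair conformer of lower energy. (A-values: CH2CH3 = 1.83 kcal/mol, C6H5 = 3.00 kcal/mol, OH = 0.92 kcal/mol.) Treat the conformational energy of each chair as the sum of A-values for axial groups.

equatorial

Chair I (ethyl axial, phenyl equatorial, hydroxyl axial): E = 2.75 kcal/mol.
Chair II (ethyl equatorial, phenyl axial, hydroxyl equatorial): E = 3.00 kcal/mol.
Chair I is the more stable (lower-energy) conformer, and in that chair the phenyl group is equatorial.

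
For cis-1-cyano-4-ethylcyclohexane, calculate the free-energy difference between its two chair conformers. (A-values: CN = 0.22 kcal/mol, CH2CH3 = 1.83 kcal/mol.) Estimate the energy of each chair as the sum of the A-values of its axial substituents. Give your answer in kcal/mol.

1.61 kcal/mol

C1 and C4 have opposite parity, so for the cis isomer the two substituents are one axial and one equatorial in each chair.
Chair I (cyano axial, ethyl equatorial): E = 0.22 kcal/mol.
Chair II (cyano equatorial, ethyl axial): E = 1.83 kcal/mol.
ΔE = 1.83 − 0.22 = 1.61 kcal/mol; chair I is more stable.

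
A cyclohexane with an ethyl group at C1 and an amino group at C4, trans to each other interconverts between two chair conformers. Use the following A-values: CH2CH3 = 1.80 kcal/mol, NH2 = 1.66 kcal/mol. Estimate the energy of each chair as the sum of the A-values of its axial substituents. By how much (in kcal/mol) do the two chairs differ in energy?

C1 and C4 have opposite parity, so for the trans isomer the two substituents are e,e in one chair and a,a in the other.
Chair I (ethyl axial, amino axial): E = 3.46 kcal/mol.
Chair II (ethyl equatorial, amino equatorial): E = 0.00 kcal/mol.
ΔE = 3.46 − 0.00 = 3.46 kcal/mol; chair II is more stable.

3.46 kcal/mol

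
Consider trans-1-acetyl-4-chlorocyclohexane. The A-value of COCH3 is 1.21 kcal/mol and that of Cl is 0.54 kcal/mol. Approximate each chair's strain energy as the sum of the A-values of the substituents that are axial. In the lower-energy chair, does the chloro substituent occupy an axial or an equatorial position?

C1 and C4 have opposite parity, so for the trans isomer the two substituents are e,e in one chair and a,a in the other.
Chair I (acetyl axial, chloro axial): E = 1.75 kcal/mol.
Chair II (acetyl equatorial, chloro equatorial): E = 0.00 kcal/mol.
Chair II is the more stable (lower-energy) conformer, and in that chair the chloro group is equatorial.

equatorial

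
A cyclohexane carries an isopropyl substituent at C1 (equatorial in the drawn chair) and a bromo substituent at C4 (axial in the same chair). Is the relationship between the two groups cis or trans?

cis

C1 and C4 have opposite parity, so their axial bonds point in opposite directions.
With opposite-parity carbons, two substituents on the same face are one axial and one equatorial; opposite faces give both axial or both equatorial.
Here the groups are equatorial/axial → same face → cis.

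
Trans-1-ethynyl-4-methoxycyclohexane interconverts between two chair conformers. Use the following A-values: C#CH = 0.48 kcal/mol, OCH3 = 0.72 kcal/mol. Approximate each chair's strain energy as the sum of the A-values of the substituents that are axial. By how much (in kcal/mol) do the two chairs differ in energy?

1.20 kcal/mol

C1 and C4 have opposite parity, so for the trans isomer the two substituents are e,e in one chair and a,a in the other.
Chair I (ethynyl axial, methoxy axial): E = 1.20 kcal/mol.
Chair II (ethynyl equatorial, methoxy equatorial): E = 0.00 kcal/mol.
ΔE = 1.20 − 0.00 = 1.20 kcal/mol; chair II is more stable.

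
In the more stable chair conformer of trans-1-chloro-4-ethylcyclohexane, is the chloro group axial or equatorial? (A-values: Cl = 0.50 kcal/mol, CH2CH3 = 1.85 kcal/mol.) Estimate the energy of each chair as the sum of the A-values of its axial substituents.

equatorial

C1 and C4 have opposite parity, so for the trans isomer the two substituents are e,e in one chair and a,a in the other.
Chair I (chloro axial, ethyl axial): E = 2.35 kcal/mol.
Chair II (chloro equatorial, ethyl equatorial): E = 0.00 kcal/mol.
Chair II is the more stable (lower-energy) conformer, and in that chair the chloro group is equatorial.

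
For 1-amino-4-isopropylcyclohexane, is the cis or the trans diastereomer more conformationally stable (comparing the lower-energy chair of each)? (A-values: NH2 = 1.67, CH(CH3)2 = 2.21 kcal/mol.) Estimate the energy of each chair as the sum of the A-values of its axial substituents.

At 1,4 positions (parity opposite): cis → (a,e or e,a); trans → (e,e or a,a).
Best chair for cis: E = 1.67 kcal/mol; best chair for trans: E = 0.00 kcal/mol.
The trans isomer is lower by 1.67 kcal/mol.

trans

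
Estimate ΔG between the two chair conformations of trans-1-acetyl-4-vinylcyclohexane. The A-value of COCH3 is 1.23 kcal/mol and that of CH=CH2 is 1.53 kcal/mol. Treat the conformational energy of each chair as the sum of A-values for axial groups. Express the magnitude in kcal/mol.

C1 and C4 have opposite parity, so for the trans isomer the two substituents are e,e in one chair and a,a in the other.
Chair I (acetyl axial, vinyl axial): E = 2.76 kcal/mol.
Chair II (acetyl equatorial, vinyl equatorial): E = 0.00 kcal/mol.
ΔE = 2.76 − 0.00 = 2.76 kcal/mol; chair II is more stable.

2.76 kcal/mol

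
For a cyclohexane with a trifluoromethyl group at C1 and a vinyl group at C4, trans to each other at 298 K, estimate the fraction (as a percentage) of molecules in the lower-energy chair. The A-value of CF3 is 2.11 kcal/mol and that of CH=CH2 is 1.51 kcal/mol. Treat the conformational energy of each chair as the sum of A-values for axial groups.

C1 and C4 have opposite parity, so for the trans isomer the two substituents are e,e in one chair and a,a in the other.
Chair I (trifluoromethyl axial, vinyl axial): E = 3.62 kcal/mol; chair II (trifluoromethyl equatorial, vinyl equatorial): E = 0.00 kcal/mol.
ΔG = 3.62 kcal/mol between the two chairs.
K = exp(ΔG/RT) with R = 1.987×10⁻³ kcal mol⁻¹ K⁻¹ and T = 298 K gives K ≈ 452.
Fraction in the lower-energy chair = K/(K+1) = 99.8%.

99.8%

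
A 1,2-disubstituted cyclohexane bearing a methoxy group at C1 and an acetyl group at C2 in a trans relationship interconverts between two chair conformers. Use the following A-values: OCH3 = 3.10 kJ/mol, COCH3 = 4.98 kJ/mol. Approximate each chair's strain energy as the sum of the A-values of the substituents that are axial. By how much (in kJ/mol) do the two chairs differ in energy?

8.08 kJ/mol

C1 and C2 have opposite parity, so for the trans isomer the two substituents are e,e in one chair and a,a in the other.
Chair I (methoxy axial, acetyl axial): E = 8.08 kJ/mol.
Chair II (methoxy equatorial, acetyl equatorial): E = 0.00 kJ/mol.
ΔE = 8.08 − 0.00 = 8.08 kJ/mol; chair II is more stable.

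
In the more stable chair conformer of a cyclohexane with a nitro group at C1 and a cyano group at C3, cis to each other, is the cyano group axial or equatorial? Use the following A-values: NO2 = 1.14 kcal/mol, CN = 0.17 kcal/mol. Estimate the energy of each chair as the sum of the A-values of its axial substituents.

C1 and C3 have the same parity, so for the cis isomer the two substituents are e,e in one chair and a,a in the other.
Chair I (nitro axial, cyano axial): E = 1.31 kcal/mol.
Chair II (nitro equatorial, cyano equatorial): E = 0.00 kcal/mol.
Chair II is the more stable (lower-energy) conformer, and in that chair the cyano group is equatorial.

equatorial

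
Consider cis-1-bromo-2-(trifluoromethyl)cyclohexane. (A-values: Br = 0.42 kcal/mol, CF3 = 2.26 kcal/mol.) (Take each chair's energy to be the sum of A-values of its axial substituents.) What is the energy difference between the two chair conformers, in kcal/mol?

1.84 kcal/mol

C1 and C2 have opposite parity, so for the cis isomer the two substituents are one axial and one equatorial in each chair.
Chair I (bromo axial, trifluoromethyl equatorial): E = 0.42 kcal/mol.
Chair II (bromo equatorial, trifluoromethyl axial): E = 2.26 kcal/mol.
ΔE = 2.26 − 0.42 = 1.84 kcal/mol; chair I is more stable.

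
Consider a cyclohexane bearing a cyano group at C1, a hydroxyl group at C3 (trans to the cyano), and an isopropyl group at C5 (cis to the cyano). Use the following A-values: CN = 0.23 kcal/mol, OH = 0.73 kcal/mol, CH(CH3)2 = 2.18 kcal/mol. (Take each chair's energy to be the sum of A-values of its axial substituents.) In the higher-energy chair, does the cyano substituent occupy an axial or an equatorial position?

axial

Chair I (cyano axial, hydroxyl equatorial, isopropyl axial): E = 2.41 kcal/mol.
Chair II (cyano equatorial, hydroxyl axial, isopropyl equatorial): E = 0.73 kcal/mol.
Chair I is the less stable (higher-energy) conformer, and in that chair the cyano group is axial.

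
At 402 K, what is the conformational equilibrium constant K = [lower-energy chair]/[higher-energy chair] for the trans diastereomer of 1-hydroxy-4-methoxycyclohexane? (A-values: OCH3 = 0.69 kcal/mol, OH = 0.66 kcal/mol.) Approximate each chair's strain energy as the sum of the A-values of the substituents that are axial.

C1 and C4 have opposite parity, so for the trans isomer the two substituents are e,e in one chair and a,a in the other.
Chair I (methoxy axial, hydroxyl axial): E = 1.35 kcal/mol; chair II (methoxy equatorial, hydroxyl equatorial): E = 0.00 kcal/mol.
ΔG = 1.35 kcal/mol between the two chairs.
K = exp(ΔG/RT) with R = 1.987×10⁻³ kcal mol⁻¹ K⁻¹ and T = 402 K gives K ≈ 5.42.

K ≈ 5.42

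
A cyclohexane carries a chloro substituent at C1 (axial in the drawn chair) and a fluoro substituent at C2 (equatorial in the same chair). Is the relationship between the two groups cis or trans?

C1 and C2 have opposite parity, so their axial bonds point in opposite directions.
With opposite-parity carbons, two substituents on the same face are one axial and one equatorial; opposite faces give both axial or both equatorial.
Here the groups are axial/equatorial → same face → cis.

cis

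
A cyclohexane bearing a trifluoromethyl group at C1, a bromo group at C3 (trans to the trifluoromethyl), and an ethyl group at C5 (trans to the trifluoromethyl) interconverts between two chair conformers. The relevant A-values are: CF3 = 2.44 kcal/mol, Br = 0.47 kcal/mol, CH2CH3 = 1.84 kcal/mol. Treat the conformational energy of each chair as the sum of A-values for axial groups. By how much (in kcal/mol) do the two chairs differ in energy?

0.13 kcal/mol

Chair I (trifluoromethyl axial, bromo equatorial, ethyl equatorial): E = 2.44 kcal/mol.
Chair II (trifluoromethyl equatorial, bromo axial, ethyl axial): E = 2.31 kcal/mol.
ΔE = 2.44 − 2.31 = 0.13 kcal/mol; chair II is more stable.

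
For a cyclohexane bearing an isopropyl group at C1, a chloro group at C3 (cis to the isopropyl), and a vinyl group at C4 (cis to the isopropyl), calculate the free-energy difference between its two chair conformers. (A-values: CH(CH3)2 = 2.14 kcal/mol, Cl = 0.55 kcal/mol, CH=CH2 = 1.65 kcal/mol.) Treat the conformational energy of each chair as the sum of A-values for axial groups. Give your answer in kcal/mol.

1.04 kcal/mol

Chair I (isopropyl axial, chloro axial, vinyl equatorial): E = 2.69 kcal/mol.
Chair II (isopropyl equatorial, chloro equatorial, vinyl axial): E = 1.65 kcal/mol.
ΔE = 2.69 − 1.65 = 1.04 kcal/mol; chair II is more stable.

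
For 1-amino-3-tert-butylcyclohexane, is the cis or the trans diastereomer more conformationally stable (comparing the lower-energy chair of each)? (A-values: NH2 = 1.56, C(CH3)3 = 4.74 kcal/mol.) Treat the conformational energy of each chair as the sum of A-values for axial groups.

cis

At 1,3 positions (parity same): cis → (e,e or a,a); trans → (a,e or e,a).
Best chair for cis: E = 0.00 kcal/mol; best chair for trans: E = 1.56 kcal/mol.
The cis isomer is lower by 1.56 kcal/mol.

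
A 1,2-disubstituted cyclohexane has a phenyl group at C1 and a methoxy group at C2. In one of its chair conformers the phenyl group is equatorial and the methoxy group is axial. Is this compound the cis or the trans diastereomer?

cis

C1 and C2 have opposite parity, so their axial bonds point in opposite directions.
With opposite-parity carbons, two substituents on the same face are one axial and one equatorial; opposite faces give both axial or both equatorial.
Here the groups are equatorial/axial → same face → cis.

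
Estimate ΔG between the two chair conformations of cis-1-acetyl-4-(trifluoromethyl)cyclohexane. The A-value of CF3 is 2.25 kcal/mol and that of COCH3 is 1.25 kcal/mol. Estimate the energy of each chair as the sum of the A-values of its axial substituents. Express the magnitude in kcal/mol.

1.00 kcal/mol

C1 and C4 have opposite parity, so for the cis isomer the two substituents are one axial and one equatorial in each chair.
Chair I (trifluoromethyl axial, acetyl equatorial): E = 2.25 kcal/mol.
Chair II (trifluoromethyl equatorial, acetyl axial): E = 1.25 kcal/mol.
ΔE = 2.25 − 1.25 = 1.00 kcal/mol; chair II is more stable.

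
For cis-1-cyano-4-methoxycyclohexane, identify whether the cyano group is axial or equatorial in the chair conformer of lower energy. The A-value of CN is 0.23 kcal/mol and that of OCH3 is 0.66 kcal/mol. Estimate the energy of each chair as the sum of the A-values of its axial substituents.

C1 and C4 have opposite parity, so for the cis isomer the two substituents are one axial and one equatorial in each chair.
Chair I (cyano axial, methoxy equatorial): E = 0.23 kcal/mol.
Chair II (cyano equatorial, methoxy axial): E = 0.66 kcal/mol.
Chair I is the more stable (lower-energy) conformer, and in that chair the cyano group is axial.

axial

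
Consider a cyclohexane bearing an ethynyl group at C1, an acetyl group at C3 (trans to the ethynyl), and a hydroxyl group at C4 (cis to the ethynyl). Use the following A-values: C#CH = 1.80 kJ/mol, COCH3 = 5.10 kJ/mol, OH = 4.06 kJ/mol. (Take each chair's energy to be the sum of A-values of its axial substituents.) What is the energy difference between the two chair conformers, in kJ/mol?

Chair I (ethynyl axial, acetyl equatorial, hydroxyl equatorial): E = 1.80 kJ/mol.
Chair II (ethynyl equatorial, acetyl axial, hydroxyl axial): E = 9.16 kJ/mol.
ΔE = 9.16 − 1.80 = 7.36 kJ/mol; chair I is more stable.

7.36 kJ/mol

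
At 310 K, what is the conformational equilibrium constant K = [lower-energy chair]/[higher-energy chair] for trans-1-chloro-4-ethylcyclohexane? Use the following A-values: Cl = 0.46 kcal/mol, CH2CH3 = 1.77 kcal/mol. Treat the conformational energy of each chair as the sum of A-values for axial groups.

K ≈ 37.3

C1 and C4 have opposite parity, so for the trans isomer the two substituents are e,e in one chair and a,a in the other.
Chair I (chloro axial, ethyl axial): E = 2.23 kcal/mol; chair II (chloro equatorial, ethyl equatorial): E = 0.00 kcal/mol.
ΔG = 2.23 kcal/mol between the two chairs.
K = exp(ΔG/RT) with R = 1.987×10⁻³ kcal mol⁻¹ K⁻¹ and T = 310 K gives K ≈ 37.3.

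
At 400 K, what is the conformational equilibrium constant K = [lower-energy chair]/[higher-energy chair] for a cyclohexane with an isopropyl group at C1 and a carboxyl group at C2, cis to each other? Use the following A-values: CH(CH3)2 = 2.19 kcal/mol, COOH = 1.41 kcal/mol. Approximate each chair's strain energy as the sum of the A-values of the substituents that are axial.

K ≈ 2.67

C1 and C2 have opposite parity, so for the cis isomer the two substituents are one axial and one equatorial in each chair.
Chair I (isopropyl axial, carboxyl equatorial): E = 2.19 kcal/mol; chair II (isopropyl equatorial, carboxyl axial): E = 1.41 kcal/mol.
ΔG = 0.78 kcal/mol between the two chairs.
K = exp(ΔG/RT) with R = 1.987×10⁻³ kcal mol⁻¹ K⁻¹ and T = 400 K gives K ≈ 2.67.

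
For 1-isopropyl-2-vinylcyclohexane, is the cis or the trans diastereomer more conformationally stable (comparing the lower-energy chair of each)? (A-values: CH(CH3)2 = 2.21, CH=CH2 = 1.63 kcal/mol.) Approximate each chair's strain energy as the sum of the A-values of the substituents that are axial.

trans

At 1,2 positions (parity opposite): cis → (a,e or e,a); trans → (e,e or a,a).
Best chair for cis: E = 1.63 kcal/mol; best chair for trans: E = 0.00 kcal/mol.
The trans isomer is lower by 1.63 kcal/mol.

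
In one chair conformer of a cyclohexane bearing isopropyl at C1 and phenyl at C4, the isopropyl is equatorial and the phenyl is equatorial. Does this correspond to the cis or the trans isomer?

C1 and C4 have opposite parity, so their axial bonds point in opposite directions.
With opposite-parity carbons, two substituents on the same face are one axial and one equatorial; opposite faces give both axial or both equatorial.
Here the groups are equatorial/equatorial → opposite face → trans.

trans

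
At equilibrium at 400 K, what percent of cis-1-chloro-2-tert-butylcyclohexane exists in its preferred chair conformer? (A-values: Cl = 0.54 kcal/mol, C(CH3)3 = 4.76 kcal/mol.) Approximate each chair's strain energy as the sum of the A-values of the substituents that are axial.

C1 and C2 have opposite parity, so for the cis isomer the two substituents are one axial and one equatorial in each chair.
Chair I (chloro axial, tert-butyl equatorial): E = 0.54 kcal/mol; chair II (chloro equatorial, tert-butyl axial): E = 4.76 kcal/mol.
ΔG = 4.22 kcal/mol between the two chairs.
K = exp(ΔG/RT) with R = 1.987×10⁻³ kcal mol⁻¹ K⁻¹ and T = 400 K gives K ≈ 202.
Fraction in the lower-energy chair = K/(K+1) = 99.5%.

99.5%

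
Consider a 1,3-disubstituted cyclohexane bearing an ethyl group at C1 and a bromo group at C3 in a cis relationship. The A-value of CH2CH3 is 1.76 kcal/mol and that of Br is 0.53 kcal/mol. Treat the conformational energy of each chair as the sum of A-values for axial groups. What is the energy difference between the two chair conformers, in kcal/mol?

C1 and C3 have the same parity, so for the cis isomer the two substituents are e,e in one chair and a,a in the other.
Chair I (ethyl axial, bromo axial): E = 2.29 kcal/mol.
Chair II (ethyl equatorial, bromo equatorial): E = 0.00 kcal/mol.
ΔE = 2.29 − 0.00 = 2.29 kcal/mol; chair II is more stable.

2.29 kcal/mol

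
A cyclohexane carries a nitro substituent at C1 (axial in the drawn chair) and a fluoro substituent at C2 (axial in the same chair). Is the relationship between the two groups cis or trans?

trans

C1 and C2 have opposite parity, so their axial bonds point in opposite directions.
With opposite-parity carbons, two substituents on the same face are one axial and one equatorial; opposite faces give both axial or both equatorial.
Here the groups are axial/axial → opposite face → trans.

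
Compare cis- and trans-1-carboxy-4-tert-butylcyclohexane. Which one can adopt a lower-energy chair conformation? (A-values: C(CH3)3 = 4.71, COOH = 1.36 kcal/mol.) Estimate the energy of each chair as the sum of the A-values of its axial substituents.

At 1,4 positions (parity opposite): cis → (a,e or e,a); trans → (e,e or a,a).
Best chair for cis: E = 1.36 kcal/mol; best chair for trans: E = 0.00 kcal/mol.
The trans isomer is lower by 1.36 kcal/mol.

trans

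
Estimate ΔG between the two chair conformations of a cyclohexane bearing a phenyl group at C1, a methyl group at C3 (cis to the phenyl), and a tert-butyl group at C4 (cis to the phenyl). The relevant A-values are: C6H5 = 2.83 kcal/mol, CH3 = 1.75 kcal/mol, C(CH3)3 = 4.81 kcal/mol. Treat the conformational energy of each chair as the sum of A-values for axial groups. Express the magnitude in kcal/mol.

Chair I (phenyl axial, methyl axial, tert-butyl equatorial): E = 4.58 kcal/mol.
Chair II (phenyl equatorial, methyl equatorial, tert-butyl axial): E = 4.81 kcal/mol.
ΔE = 4.81 − 4.58 = 0.23 kcal/mol; chair I is more stable.

0.23 kcal/mol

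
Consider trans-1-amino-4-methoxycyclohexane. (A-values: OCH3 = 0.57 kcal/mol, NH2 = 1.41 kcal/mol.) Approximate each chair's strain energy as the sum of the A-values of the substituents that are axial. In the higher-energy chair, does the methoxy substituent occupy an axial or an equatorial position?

C1 and C4 have opposite parity, so for the trans isomer the two substituents are e,e in one chair and a,a in the other.
Chair I (methoxy axial, amino axial): E = 1.98 kcal/mol.
Chair II (methoxy equatorial, amino equatorial): E = 0.00 kcal/mol.
Chair I is the less stable (higher-energy) conformer, and in that chair the methoxy group is axial.

axial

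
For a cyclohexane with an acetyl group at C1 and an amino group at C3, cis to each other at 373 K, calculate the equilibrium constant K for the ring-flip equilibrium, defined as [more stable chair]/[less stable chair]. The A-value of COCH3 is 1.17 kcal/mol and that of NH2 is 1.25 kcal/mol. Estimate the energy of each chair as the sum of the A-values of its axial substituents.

C1 and C3 have the same parity, so for the cis isomer the two substituents are e,e in one chair and a,a in the other.
Chair I (acetyl axial, amino axial): E = 2.42 kcal/mol; chair II (acetyl equatorial, amino equatorial): E = 0.00 kcal/mol.
ΔG = 2.42 kcal/mol between the two chairs.
K = exp(ΔG/RT) with R = 1.987×10⁻³ kcal mol⁻¹ K⁻¹ and T = 373 K gives K ≈ 26.2.

K ≈ 26.2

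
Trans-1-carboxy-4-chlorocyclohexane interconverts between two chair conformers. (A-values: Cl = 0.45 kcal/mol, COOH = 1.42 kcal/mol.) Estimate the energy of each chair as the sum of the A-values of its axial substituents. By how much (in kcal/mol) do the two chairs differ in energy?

C1 and C4 have opposite parity, so for the trans isomer the two substituents are e,e in one chair and a,a in the other.
Chair I (chloro axial, carboxyl axial): E = 1.87 kcal/mol.
Chair II (chloro equatorial, carboxyl equatorial): E = 0.00 kcal/mol.
ΔE = 1.87 − 0.00 = 1.87 kcal/mol; chair II is more stable.

1.87 kcal/mol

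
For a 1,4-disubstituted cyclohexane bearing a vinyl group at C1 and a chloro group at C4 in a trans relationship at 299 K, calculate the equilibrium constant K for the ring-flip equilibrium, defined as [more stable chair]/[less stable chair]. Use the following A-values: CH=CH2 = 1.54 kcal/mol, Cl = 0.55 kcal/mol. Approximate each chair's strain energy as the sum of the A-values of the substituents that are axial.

K ≈ 33.7

C1 and C4 have opposite parity, so for the trans isomer the two substituents are e,e in one chair and a,a in the other.
Chair I (vinyl axial, chloro axial): E = 2.09 kcal/mol; chair II (vinyl equatorial, chloro equatorial): E = 0.00 kcal/mol.
ΔG = 2.09 kcal/mol between the two chairs.
K = exp(ΔG/RT) with R = 1.987×10⁻³ kcal mol⁻¹ K⁻¹ and T = 299 K gives K ≈ 33.7.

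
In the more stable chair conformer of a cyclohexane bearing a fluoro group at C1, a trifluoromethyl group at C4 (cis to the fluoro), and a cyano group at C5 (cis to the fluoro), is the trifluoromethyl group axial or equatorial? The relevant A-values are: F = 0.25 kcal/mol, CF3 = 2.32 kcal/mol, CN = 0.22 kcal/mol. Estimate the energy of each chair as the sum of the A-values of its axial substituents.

equatorial

Chair I (fluoro axial, trifluoromethyl equatorial, cyano axial): E = 0.47 kcal/mol.
Chair II (fluoro equatorial, trifluoromethyl axial, cyano equatorial): E = 2.32 kcal/mol.
Chair I is the more stable (lower-energy) conformer, and in that chair the trifluoromethyl group is equatorial.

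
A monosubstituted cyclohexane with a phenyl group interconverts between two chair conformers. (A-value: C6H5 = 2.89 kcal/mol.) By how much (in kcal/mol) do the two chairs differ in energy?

A monosubstituted cyclohexane has one chair with the phenyl group axial (E = A = 2.89 kcal/mol) and one with it equatorial (E = 0).
ΔE = 2.89 − 0 = 2.89 kcal/mol.

2.89 kcal/mol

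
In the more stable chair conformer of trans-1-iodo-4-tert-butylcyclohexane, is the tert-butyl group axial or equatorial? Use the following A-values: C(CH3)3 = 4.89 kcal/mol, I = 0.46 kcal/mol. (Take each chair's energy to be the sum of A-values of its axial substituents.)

C1 and C4 have opposite parity, so for the trans isomer the two substituents are e,e in one chair and a,a in the other.
Chair I (tert-butyl axial, iodo axial): E = 5.35 kcal/mol.
Chair II (tert-butyl equatorial, iodo equatorial): E = 0.00 kcal/mol.
Chair II is the more stable (lower-energy) conformer, and in that chair the tert-butyl group is equatorial.

equatorial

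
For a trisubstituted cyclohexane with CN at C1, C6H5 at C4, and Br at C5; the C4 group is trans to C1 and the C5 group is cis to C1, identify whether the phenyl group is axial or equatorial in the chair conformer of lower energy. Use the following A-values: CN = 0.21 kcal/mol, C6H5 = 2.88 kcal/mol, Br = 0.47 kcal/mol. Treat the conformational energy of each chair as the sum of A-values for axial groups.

equatorial

Chair I (cyano axial, phenyl axial, bromo axial): E = 3.56 kcal/mol.
Chair II (cyano equatorial, phenyl equatorial, bromo equatorial): E = 0.00 kcal/mol.
Chair II is the more stable (lower-energy) conformer, and in that chair the phenyl group is equatorial.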